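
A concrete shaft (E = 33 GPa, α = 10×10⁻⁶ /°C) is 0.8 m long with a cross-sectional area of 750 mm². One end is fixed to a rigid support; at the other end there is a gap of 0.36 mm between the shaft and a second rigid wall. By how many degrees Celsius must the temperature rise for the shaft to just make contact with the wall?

Contact occurs when the free expansion equals the gap: αΔT L = 0.36 mm.
So ΔT = g/(αL) = 0.36/(10×10⁻⁶ × 800) = 45 °C.

ΔT ≈ 45 °C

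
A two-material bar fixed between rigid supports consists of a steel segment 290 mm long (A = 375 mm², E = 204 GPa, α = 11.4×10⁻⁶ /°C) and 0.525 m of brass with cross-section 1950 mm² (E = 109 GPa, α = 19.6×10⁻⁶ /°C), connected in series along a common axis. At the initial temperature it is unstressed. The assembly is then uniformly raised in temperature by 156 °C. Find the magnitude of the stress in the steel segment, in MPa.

σ ≈ 903 MPa (compressive)

If the supports were absent, the total length change would be Σ αᵢΔT Lᵢ = 11.4×10⁻⁶×156×290 + 19.6×10⁻⁶×156×525 = 2.121 mm.
The walls prevent any net length change, so an axial force P (same in every segment) develops. Compatibility: P · Σ Lᵢ/(AᵢEᵢ) = δ_free.
The series flexibility is Σ Lᵢ/(AᵢEᵢ) = 290/(375×204×10³) + 525/(1950×109×10³) = 6.261×10⁻⁶ mm/N.
Hence P = δ_free / Σ(L/AE) = 2.121/6.261×10⁻⁶ = 338.8 kN (compressive).
σ_{steel} = P / A = 338800 / 375 = 903.4 MPa.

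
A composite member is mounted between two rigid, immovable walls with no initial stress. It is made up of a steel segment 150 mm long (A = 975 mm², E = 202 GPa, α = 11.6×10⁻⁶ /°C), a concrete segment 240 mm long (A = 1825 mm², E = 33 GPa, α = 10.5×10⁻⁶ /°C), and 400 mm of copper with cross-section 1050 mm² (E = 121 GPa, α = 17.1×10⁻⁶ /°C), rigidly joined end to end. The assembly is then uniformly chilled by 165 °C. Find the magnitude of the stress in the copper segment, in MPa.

With the walls removed the bar would change length by δ_free = Σ αᵢΔT Lᵢ = 11.6×10⁻⁶×165×150 + 10.5×10⁻⁶×165×240 + 17.1×10⁻⁶×165×400 = 1.831 mm.
Since the ends are fixed, an axial force P builds up, equal in every segment, with P · Σ Lᵢ/(AᵢEᵢ) = δ_free.
Σ Lᵢ/(AᵢEᵢ) = 150/(975×202×10³) + 240/(1825×33×10³) + 400/(1050×121×10³) = 7.895×10⁻⁶ mm/N.
Hence P = δ_free / Σ(L/AE) = 1.831/7.895×10⁻⁶ = 232 kN (tensile).
σ_{copper} = P / A = 232000 / 1050 = 220.9 MPa.

σ ≈ 221 MPa (tensile)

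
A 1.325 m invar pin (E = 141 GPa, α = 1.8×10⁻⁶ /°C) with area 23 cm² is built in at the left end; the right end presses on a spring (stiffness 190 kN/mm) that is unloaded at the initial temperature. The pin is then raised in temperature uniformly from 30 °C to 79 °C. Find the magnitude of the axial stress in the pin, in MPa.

σ ≈ 5.43 MPa (compressive)

Free thermal expansion: δ_free = αΔT L = 1.8×10⁻⁶ × 49 × 1325 = 0.1169 mm.
Let P be the compressive force at the spring. The pin shortens elastically by PL/(AE) and the spring compresses by P/k; together these equal δ_free.
P [ L/(AE) + 1/k ] = δ_free → P [ 1325/(2300×141×10³) + 1/(190×10³) ] = 0.1169.
P = 0.1169 / 9.349×10⁻⁶ = 12500 N.
σ = P/A = 12500/2300 = 5.435 MPa.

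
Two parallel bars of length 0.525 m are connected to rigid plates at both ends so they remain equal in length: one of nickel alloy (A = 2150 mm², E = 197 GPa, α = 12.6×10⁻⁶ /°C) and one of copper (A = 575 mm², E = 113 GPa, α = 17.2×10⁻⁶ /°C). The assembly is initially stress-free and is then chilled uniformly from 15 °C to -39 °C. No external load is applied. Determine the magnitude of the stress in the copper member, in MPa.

Both members must finish at the same length. With the larger α, the copper tends to over-contract; the plates restrain it, putting the copper in tension and the nickel alloy in compression. With no external load the two internal forces are equal and opposite, magnitude P.
Compatibility of the two members (thermal + elastic change equal): (α₁ − α₂)ΔT = P·[1/(A₁E₁) + 1/(A₂E₂)].
|α₁ − α₂|·ΔT = 4.6×10⁻⁶ × 54 = 0.0002484.
1/(A₁E₁) + 1/(A₂E₂) = 1/(2150×197×10³) + 1/(575×113×10³) = 1.775×10⁻⁸ N⁻¹.
So P = 0.0002484 / 1.775×10⁻⁸ = 13.99 kN.
σ_{copper} = P/A₂ = 13990/575 = 24.34 MPa, tensile.

σ ≈ 24.3 MPa (tensile)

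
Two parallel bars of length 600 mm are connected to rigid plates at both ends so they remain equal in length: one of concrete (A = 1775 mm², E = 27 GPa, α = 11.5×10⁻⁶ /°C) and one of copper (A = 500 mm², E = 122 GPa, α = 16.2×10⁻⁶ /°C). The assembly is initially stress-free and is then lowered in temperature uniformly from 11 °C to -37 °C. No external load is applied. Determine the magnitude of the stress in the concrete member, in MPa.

σ ≈ 3.41 MPa (compressive)

Both members must finish at the same length. With the larger α, the copper tends to over-contract; the plates restrain it, putting the copper in tension and the concrete in compression. With no external load the two internal forces are equal and opposite, magnitude P.
Equating the net (thermal + elastic) strains gives |α₁ − α₂|·ΔT = P·[1/(A₁E₁) + 1/(A₂E₂)].
|α₁ − α₂|·ΔT = 4.7×10⁻⁶ × 48 = 0.0002256.
1/(A₁E₁) + 1/(A₂E₂) = 1/(1775×27×10³) + 1/(500×122×10³) = 3.726×10⁻⁸ N⁻¹.
P = 0.0002256 / 3.726×10⁻⁸ = 6055 N = 6.055 kN.
σ_{concrete} = P/A₁ = 6055/1775 = 3.411 MPa, compressive.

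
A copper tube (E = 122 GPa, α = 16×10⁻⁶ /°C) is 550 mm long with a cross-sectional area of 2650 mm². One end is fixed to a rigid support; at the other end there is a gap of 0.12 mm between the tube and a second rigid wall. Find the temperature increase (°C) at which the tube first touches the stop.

ΔT ≈ 13.6 °C

The gap closes when αΔT L = 0.12 mm, since the tube is still unstressed at that instant.
So ΔT = g/(αL) = 0.12/(16×10⁻⁶ × 550) = 13.64 °C.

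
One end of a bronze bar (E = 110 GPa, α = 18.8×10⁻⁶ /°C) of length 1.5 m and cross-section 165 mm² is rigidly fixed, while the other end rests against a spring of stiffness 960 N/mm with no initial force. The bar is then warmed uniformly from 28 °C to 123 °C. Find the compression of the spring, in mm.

The unrestrained thermal change is αΔT L = 18.8×10⁻⁶ × 95 × 1500 = 2.679 mm.
Let P be the compressive force at the spring. The bar shortens elastically by PL/(AE) and the spring compresses by P/k; together these equal δ_free.
P [ L/(AE) + 1/k ] = δ_free → P [ 1500/(165×110×10³) + 1/(960) ] = 2.679.
P = 2.679 / 0.001124 = 2383 N.
Spring compression = P/k = 2383/(960) = 2.482 mm.

δ ≈ 2.48 mm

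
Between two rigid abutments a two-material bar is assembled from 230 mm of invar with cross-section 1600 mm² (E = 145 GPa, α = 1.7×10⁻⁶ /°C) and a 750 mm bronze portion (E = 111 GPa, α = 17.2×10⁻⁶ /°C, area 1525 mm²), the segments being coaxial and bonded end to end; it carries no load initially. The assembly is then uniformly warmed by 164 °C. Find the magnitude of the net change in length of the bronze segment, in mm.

If the supports were absent, the total length change would be Σ αᵢΔT Lᵢ = 1.7×10⁻⁶×164×230 + 17.2×10⁻⁶×164×750 = 2.18 mm.
The rigid supports impose zero overall length change; the single axial force P common to all segments must satisfy P Σ Lᵢ/(AᵢEᵢ) = δ_free.
The series flexibility is Σ Lᵢ/(AᵢEᵢ) = 230/(1600×145×10³) + 750/(1525×111×10³) = 5.422×10⁻⁶ mm/N.
Hence P = δ_free / Σ(L/AE) = 2.18/5.422×10⁻⁶ = 402 kN (compressive).
For the bronze segment, free thermal change = 17.2×10⁻⁶×164×750 = 2.116 mm and elastic change from P = 402000×750/(1525×111×10³) = 1.781 mm; these oppose, so the net change is 0.334 mm (segment lengthens).

|ΔL| ≈ 0.334 mm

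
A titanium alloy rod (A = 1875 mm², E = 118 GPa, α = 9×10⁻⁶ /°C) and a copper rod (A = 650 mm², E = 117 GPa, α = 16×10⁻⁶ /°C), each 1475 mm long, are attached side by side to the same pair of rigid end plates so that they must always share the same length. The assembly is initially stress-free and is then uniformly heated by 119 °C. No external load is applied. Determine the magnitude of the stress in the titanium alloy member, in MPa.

σ ≈ 25.1 MPa (tensile)

The copper has the larger α, so on heating it would change length more than the titanium alloy if both were free. The rigid plates force a common final length, so the copper is put into compression and the titanium alloy into tension, with equal and opposite forces P (no external load).
Equating the net (thermal + elastic) strains gives |α₁ − α₂|·ΔT = P·[1/(A₁E₁) + 1/(A₂E₂)].
|α₁ − α₂|·ΔT = 7×10⁻⁶ × 119 = 0.000833.
1/(A₁E₁) + 1/(A₂E₂) = 1/(1875×118×10³) + 1/(650×117×10³) = 1.767×10⁻⁸ N⁻¹.
P = 0.000833 / 1.767×10⁻⁸ = 47140 N = 47.14 kN.
σ_{titanium alloy} = P/A₁ = 47140/1875 = 25.14 MPa, tensile.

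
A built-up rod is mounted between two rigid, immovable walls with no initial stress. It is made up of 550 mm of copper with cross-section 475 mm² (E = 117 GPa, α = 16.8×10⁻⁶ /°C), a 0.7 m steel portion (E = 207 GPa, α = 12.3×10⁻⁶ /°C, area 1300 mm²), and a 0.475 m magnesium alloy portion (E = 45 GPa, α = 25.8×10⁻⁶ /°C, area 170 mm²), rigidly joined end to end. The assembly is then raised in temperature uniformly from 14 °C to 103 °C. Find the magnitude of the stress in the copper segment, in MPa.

σ ≈ 75.6 MPa (compressive)

If the supports were absent, the total length change would be Σ αᵢΔT Lᵢ = 16.8×10⁻⁶×89×550 + 12.3×10⁻⁶×89×700 + 25.8×10⁻⁶×89×475 = 2.679 mm.
The rigid supports impose zero overall length change; the single axial force P common to all segments must satisfy P Σ Lᵢ/(AᵢEᵢ) = δ_free.
Σ Lᵢ/(AᵢEᵢ) = 550/(475×117×10³) + 700/(1300×207×10³) + 475/(170×45×10³) = 7.459×10⁻⁵ mm/N.
So P = 2.679 / 7.459×10⁻⁵ = 35.92 kN, compressive.
σ_{copper} = P / A = 35920 / 475 = 75.62 MPa.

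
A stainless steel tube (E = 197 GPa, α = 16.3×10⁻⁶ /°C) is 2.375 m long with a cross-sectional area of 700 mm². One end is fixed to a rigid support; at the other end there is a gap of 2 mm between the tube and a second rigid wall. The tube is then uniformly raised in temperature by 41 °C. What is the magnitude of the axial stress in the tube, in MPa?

Free thermal elongation = αΔT L = 16.3×10⁻⁶ × 41 × 2375 = 1.587 mm.
Since δ_free = 1.59 mm is less than the 2 mm gap, the tube never touches the wall. No axial force develops.

σ ≈ 0 MPa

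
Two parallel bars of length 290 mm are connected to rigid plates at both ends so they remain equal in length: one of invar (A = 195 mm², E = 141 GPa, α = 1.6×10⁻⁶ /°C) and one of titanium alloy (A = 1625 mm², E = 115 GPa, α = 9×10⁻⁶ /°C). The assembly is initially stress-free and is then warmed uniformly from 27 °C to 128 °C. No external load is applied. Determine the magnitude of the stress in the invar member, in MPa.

Both members must finish at the same length. With the larger α, the titanium alloy tends to over-expand; the plates restrain it, putting the titanium alloy in compression and the invar in tension. With no external load the two internal forces are equal and opposite, magnitude P.
Compatibility of the two members (thermal + elastic change equal): (α₁ − α₂)ΔT = P·[1/(A₁E₁) + 1/(A₂E₂)].
|α₁ − α₂|·ΔT = 7.4×10⁻⁶ × 101 = 0.0007474.
1/(A₁E₁) + 1/(A₂E₂) = 1/(195×141×10³) + 1/(1625×115×10³) = 4.172×10⁻⁸ N⁻¹.
P = 0.0007474 / 4.172×10⁻⁸ = 17910 N = 17.91 kN.
σ_{invar} = P/A₁ = 17910/195 = 91.87 MPa, tensile.

σ ≈ 91.9 MPa (tensile)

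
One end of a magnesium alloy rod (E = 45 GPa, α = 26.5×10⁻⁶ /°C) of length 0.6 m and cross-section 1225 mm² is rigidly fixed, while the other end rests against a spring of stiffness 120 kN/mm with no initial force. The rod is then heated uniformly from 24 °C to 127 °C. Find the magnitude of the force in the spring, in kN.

P ≈ 85.2 kN

Free thermal expansion: δ_free = αΔT L = 26.5×10⁻⁶ × 103 × 600 = 1.638 mm.
Let P be the compressive force at the spring. The rod shortens elastically by PL/(AE) and the spring compresses by P/k; together these equal δ_free.
So P = δ_free / [L/(AE) + 1/k] = 1.638 / [ 600/(1225×45×10³) + 1/(120×10³) ].
P = 1.638 / 1.922×10⁻⁵ = 85220 N.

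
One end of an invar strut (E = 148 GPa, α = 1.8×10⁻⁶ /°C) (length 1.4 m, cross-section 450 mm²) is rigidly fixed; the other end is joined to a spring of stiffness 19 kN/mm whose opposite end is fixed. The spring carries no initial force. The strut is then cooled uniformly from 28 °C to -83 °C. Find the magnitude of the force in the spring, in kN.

Free thermal contraction: δ_free = αΔT L = 1.8×10⁻⁶ × 111 × 1400 = 0.2797 mm.
With a force P in the spring, the elastic change of the strut is PL/(AE) and that of the spring is P/k; compatibility requires their sum to equal δ_free.
P [ L/(AE) + 1/k ] = δ_free → P [ 1400/(450×148×10³) + 1/(19×10³) ] = 0.2797.
P = 0.2797 / 7.365×10⁻⁵ = 3798 N.

P ≈ 3.8 kN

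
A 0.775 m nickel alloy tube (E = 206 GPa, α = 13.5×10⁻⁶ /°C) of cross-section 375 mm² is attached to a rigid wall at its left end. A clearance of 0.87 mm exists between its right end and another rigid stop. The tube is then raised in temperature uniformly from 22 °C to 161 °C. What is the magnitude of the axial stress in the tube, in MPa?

If the wall were absent the tube would grow by αΔT L = 13.5×10⁻⁶ × 139 × 775 = 1.454 mm.
This exceeds the 0.87 mm gap, so the wall pushes back. The portion of expansion that must be recovered elastically is δ_free − gap = 1.454 − 0.87 = 0.5843 mm.
That suppressed elongation corresponds to σ = E·Δ/L = 206×10³ × 0.5843/775 = 155.3 MPa.

σ ≈ 155 MPa (compressive)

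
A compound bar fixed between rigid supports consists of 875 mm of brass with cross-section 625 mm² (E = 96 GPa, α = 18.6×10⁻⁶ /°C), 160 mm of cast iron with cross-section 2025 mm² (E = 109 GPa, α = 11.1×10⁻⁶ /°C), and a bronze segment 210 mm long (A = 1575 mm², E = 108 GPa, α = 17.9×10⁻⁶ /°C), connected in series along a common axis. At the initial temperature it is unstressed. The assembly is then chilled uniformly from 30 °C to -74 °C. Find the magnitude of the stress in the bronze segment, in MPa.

Free thermal contraction of the whole bar: Σ αᵢΔT Lᵢ = 18.6×10⁻⁶×104×875 + 11.1×10⁻⁶×104×160 + 17.9×10⁻⁶×104×210 = 2.268 mm.
The rigid supports impose zero overall length change; the single axial force P common to all segments must satisfy P Σ Lᵢ/(AᵢEᵢ) = δ_free.
The series flexibility is Σ Lᵢ/(AᵢEᵢ) = 875/(625×96×10³) + 160/(2025×109×10³) + 210/(1575×108×10³) = 1.654×10⁻⁵ mm/N.
P = 2.268 / 1.654×10⁻⁵ = 137100 N = 137.1 kN, tensile.
σ_{bronze} = P / A = 137100 / 1575 = 87.06 MPa.

σ ≈ 87.1 MPa (tensile)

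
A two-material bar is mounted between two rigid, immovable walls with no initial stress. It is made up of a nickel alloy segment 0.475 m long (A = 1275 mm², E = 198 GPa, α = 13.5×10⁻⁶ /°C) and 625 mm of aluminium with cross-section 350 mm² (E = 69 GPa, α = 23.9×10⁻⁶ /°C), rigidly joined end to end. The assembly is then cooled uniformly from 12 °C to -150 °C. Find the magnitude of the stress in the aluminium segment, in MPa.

σ ≈ 356 MPa (tensile)

With the walls removed the bar would change length by δ_free = Σ αᵢΔT Lᵢ = 13.5×10⁻⁶×162×475 + 23.9×10⁻⁶×162×625 = 3.459 mm.
The walls prevent any net length change, so an axial force P (same in every segment) develops. Compatibility: P · Σ Lᵢ/(AᵢEᵢ) = δ_free.
The series flexibility is Σ Lᵢ/(AᵢEᵢ) = 475/(1275×198×10³) + 625/(350×69×10³) = 2.776×10⁻⁵ mm/N.
So P = 3.459 / 2.776×10⁻⁵ = 124.6 kN, tensile.
σ_{aluminium} = P / A = 124600 / 350 = 356 MPa.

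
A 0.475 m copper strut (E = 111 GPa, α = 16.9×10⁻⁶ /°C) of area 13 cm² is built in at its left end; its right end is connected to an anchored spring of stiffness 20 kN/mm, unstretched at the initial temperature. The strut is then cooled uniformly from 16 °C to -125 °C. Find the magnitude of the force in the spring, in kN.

P ≈ 21.2 kN

The unrestrained thermal change is αΔT L = 16.9×10⁻⁶ × 141 × 475 = 1.132 mm.
With a force P in the spring, the elastic change of the strut is PL/(AE) and that of the spring is P/k; compatibility requires their sum to equal δ_free.
So P = δ_free / [L/(AE) + 1/k] = 1.132 / [ 475/(1300×111×10³) + 1/(20×10³) ].
P = 1.132 / 5.329×10⁻⁵ = 21240 N.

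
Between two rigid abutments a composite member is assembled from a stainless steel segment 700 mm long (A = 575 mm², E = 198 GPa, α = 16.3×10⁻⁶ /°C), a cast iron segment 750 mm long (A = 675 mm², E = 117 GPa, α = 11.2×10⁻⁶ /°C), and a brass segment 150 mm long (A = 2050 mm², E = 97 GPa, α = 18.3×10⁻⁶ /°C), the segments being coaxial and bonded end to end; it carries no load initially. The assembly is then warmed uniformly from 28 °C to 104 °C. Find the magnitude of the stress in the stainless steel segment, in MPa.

σ ≈ 182 MPa (compressive)

With the walls removed the bar would change length by δ_free = Σ αᵢΔT Lᵢ = 16.3×10⁻⁶×76×700 + 11.2×10⁻⁶×76×750 + 18.3×10⁻⁶×76×150 = 1.714 mm.
Since the ends are fixed, an axial force P builds up, equal in every segment, with P · Σ Lᵢ/(AᵢEᵢ) = δ_free.
The series flexibility is Σ Lᵢ/(AᵢEᵢ) = 700/(575×198×10³) + 750/(675×117×10³) + 150/(2050×97×10³) = 1.64×10⁻⁵ mm/N.
So P = 1.714 / 1.64×10⁻⁵ = 104.5 kN, compressive.
σ_{stainless steel} = P / A = 104500 / 575 = 181.8 MPa.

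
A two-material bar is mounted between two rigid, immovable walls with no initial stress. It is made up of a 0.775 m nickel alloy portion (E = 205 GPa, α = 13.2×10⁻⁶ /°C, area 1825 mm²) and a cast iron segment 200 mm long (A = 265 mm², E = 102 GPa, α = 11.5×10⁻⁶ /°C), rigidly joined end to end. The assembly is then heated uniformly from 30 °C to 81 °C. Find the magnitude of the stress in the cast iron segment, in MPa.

σ ≈ 255 MPa (compressive)

If the supports were absent, the total length change would be Σ αᵢΔT Lᵢ = 13.2×10⁻⁶×51×775 + 11.5×10⁻⁶×51×200 = 0.639 mm.
Since the ends are fixed, an axial force P builds up, equal in every segment, with P · Σ Lᵢ/(AᵢEᵢ) = δ_free.
The series flexibility is Σ Lᵢ/(AᵢEᵢ) = 775/(1825×205×10³) + 200/(265×102×10³) = 9.471×10⁻⁶ mm/N.
P = 0.639 / 9.471×10⁻⁶ = 67470 N = 67.47 kN, compressive.
σ_{cast iron} = P / A = 67470 / 265 = 254.6 MPa.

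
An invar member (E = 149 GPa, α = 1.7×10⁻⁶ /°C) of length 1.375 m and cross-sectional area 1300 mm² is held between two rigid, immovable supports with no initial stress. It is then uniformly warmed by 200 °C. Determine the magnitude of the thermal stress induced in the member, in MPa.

Because both ends are immovable the net strain is zero, and the suppressed thermal strain is αΔT = 1.7×10⁻⁶ × 200 = 340×10⁻⁶.
Hence σ = E·αΔT = 149×10³ × 340×10⁻⁶ = 50.66 MPa, compressive.

σ ≈ 50.7 MPa (compressive)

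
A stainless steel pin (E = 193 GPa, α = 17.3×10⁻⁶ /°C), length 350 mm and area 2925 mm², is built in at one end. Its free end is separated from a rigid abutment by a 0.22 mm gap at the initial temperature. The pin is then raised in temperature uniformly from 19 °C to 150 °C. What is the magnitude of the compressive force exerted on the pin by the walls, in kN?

Unrestrained expansion: δ_free = αΔT L = 17.3×10⁻⁶ × 131 × 350 = 0.7932 mm.
The gap closes (δ_free > 0.22 mm) and the wall then resists a further 0.7932 − 0.22 = 0.5732 mm of expansion.
Compatibility: PL/(AE) = 0.5732 mm, so σ = P/A = E × (0.5732/350) = 316.1 MPa.
P = σA = 316.1 × 2925 = 924.5 kN.

P ≈ 925 kN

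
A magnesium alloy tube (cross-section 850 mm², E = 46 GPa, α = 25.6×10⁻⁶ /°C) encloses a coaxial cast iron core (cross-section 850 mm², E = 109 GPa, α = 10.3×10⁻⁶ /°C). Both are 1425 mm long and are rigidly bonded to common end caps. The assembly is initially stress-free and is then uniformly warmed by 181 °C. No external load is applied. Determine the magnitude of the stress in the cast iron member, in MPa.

Both members must finish at the same length. With the larger α, the magnesium alloy tends to over-expand; the plates restrain it, putting the magnesium alloy in compression and the cast iron in tension. With no external load the two internal forces are equal and opposite, magnitude P.
Equating the net (thermal + elastic) strains gives |α₁ − α₂|·ΔT = P·[1/(A₁E₁) + 1/(A₂E₂)].
|α₁ − α₂|·ΔT = 15.3×10⁻⁶ × 181 = 0.002769.
1/(A₁E₁) + 1/(A₂E₂) = 1/(850×46×10³) + 1/(850×109×10³) = 3.637×10⁻⁸ N⁻¹.
So P = 0.002769 / 3.637×10⁻⁸ = 76.15 kN.
σ_{cast iron} = P/A₂ = 76150/850 = 89.58 MPa, tensile.

σ ≈ 89.6 MPa (tensile)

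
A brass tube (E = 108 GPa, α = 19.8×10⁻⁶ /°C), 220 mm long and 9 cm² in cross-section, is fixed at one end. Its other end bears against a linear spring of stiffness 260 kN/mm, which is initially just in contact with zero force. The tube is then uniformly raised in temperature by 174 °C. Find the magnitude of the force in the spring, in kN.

Free thermal expansion: δ_free = αΔT L = 19.8×10⁻⁶ × 174 × 220 = 0.7579 mm.
Let P be the compressive force at the spring. The tube shortens elastically by PL/(AE) and the spring compresses by P/k; together these equal δ_free.
P [ L/(AE) + 1/k ] = δ_free → P [ 220/(900×108×10³) + 1/(260×10³) ] = 0.7579.
P = 0.7579 / 6.11×10⁻⁶ = 124100 N.

P ≈ 124 kN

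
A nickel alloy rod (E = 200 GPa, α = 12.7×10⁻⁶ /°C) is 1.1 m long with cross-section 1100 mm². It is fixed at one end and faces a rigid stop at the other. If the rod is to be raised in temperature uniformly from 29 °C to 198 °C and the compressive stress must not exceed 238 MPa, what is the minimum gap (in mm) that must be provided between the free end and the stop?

Free expansion if unrestrained: δ_free = αΔT L = 12.7×10⁻⁶ × 169 × 1100 = 2.361 mm.
At the allowable stress the elastic shortening the wall may impose is σL/E = 238 × 1100 / (200×10³) = 1.309 mm.
So the gap has to take up the difference, g_min = δ_free − σL/E = 2.361 − 1.309 = 1.052 mm.

g ≈ 1.05 mm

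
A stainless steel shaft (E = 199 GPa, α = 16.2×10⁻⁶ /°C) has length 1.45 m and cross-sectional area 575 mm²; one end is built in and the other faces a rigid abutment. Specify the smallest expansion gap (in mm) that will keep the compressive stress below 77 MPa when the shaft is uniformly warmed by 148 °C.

g ≈ 2.92 mm

With no wall the shaft would lengthen by αΔT L = 16.2×10⁻⁶ × 148 × 1450 = 3.477 mm.
A stress of 77 MPa corresponds to the wall pushing the shaft back by σL/E = 77×1450/(199×10³) = 0.5611 mm.
The gap must absorb the remainder: g_min = 3.477 − 0.5611 = 2.915 mm.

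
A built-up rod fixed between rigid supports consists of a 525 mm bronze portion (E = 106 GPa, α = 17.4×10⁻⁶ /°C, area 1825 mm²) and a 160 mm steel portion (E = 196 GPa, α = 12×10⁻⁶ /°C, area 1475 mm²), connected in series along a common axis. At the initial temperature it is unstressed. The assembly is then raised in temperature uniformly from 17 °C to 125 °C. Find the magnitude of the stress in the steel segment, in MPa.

With the walls removed the bar would change length by δ_free = Σ αᵢΔT Lᵢ = 17.4×10⁻⁶×108×525 + 12×10⁻⁶×108×160 = 1.194 mm.
The rigid supports impose zero overall length change; the single axial force P common to all segments must satisfy P Σ Lᵢ/(AᵢEᵢ) = δ_free.
Σ Lᵢ/(AᵢEᵢ) = 525/(1825×106×10³) + 160/(1475×196×10³) = 3.267×10⁻⁶ mm/N.
So P = 1.194 / 3.267×10⁻⁶ = 365.4 kN, compressive.
σ_{steel} = P / A = 365400 / 1475 = 247.7 MPa.

σ ≈ 248 MPa (compressive)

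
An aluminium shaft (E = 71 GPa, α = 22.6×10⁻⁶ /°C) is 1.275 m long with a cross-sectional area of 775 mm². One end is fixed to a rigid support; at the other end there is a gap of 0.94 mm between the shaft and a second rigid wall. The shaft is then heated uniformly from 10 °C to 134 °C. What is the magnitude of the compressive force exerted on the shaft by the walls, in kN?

Free thermal elongation = αΔT L = 22.6×10⁻⁶ × 124 × 1275 = 3.573 mm.
This exceeds the 0.94 mm gap, so the wall pushes back. The portion of expansion that must be recovered elastically is δ_free − gap = 3.573 − 0.94 = 2.633 mm.
That suppressed elongation corresponds to σ = E·Δ/L = 71×10³ × 2.633/1275 = 146.6 MPa.
Force on the wall = σA = 146.6 × 775 mm² = 113.6 kN.

P ≈ 114 kN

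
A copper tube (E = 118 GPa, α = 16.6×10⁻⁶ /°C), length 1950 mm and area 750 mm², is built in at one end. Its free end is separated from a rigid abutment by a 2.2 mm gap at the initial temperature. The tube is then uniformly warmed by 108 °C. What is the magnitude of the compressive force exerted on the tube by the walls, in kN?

P ≈ 58.8 kN

Free thermal elongation = αΔT L = 16.6×10⁻⁶ × 108 × 1950 = 3.496 mm.
The gap closes (δ_free > 2.2 mm) and the wall then resists a further 3.496 − 2.2 = 1.296 mm of expansion.
That suppressed elongation corresponds to σ = E·Δ/L = 118×10³ × 1.296/1950 = 78.42 MPa.
P = σA = 78.42 × 750 = 58.82 kN.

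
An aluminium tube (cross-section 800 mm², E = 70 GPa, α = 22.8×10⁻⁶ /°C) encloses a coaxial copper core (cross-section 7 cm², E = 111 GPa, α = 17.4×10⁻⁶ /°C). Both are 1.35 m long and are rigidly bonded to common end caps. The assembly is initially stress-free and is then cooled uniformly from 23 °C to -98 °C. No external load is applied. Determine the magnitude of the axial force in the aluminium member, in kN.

P ≈ 21.3 kN (tensile in the aluminium)

The aluminium has the larger α, so on cooling it would change length more than the copper if both were free. The rigid plates force a common final length, so the aluminium is put into tension and the copper into compression, with equal and opposite forces P (no external load).
Setting the final lengths equal and cancelling L: (α₁ − α₂)ΔT = P/(A₁E₁) + P/(A₂E₂).
|α₁ − α₂|·ΔT = 5.4×10⁻⁶ × 121 = 0.0006534.
1/(A₁E₁) + 1/(A₂E₂) = 1/(800×70×10³) + 1/(700×111×10³) = 3.073×10⁻⁸ N⁻¹.
P = 0.0006534 / 3.073×10⁻⁸ = 21260 N = 21.26 kN.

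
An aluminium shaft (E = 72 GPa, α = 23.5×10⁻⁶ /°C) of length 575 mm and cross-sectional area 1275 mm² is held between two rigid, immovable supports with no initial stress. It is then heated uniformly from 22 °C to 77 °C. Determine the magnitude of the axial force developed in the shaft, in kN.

P ≈ 119 kN (compressive)

The ends cannot move, so σ = EαΔT = 72×10³ × 23.5×10⁻⁶ × 55 = 93.06 MPa.
Then P = σA = 93.06 × 1275 mm² = 118.7 kN, compressive.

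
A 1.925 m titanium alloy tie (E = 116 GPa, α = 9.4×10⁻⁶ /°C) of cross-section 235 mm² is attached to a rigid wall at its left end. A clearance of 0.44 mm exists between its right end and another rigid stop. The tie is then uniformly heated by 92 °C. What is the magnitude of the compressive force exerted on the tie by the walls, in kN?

P ≈ 17.3 kN

Unrestrained expansion: δ_free = αΔT L = 9.4×10⁻⁶ × 92 × 1925 = 1.665 mm.
This exceeds the 0.44 mm gap, so the wall pushes back. The portion of expansion that must be recovered elastically is δ_free − gap = 1.665 − 0.44 = 1.225 mm.
That suppressed elongation corresponds to σ = E·Δ/L = 116×10³ × 1.225/1925 = 73.8 MPa.
P = σA = 73.8 × 235 = 17.34 kN.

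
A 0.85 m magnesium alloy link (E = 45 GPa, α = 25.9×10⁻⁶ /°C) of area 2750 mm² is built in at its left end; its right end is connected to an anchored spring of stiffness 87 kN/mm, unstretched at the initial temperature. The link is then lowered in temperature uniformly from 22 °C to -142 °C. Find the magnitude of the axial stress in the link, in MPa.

σ ≈ 71.5 MPa (tensile)

If the spring were absent the link would shorten by αΔT L = 25.9×10⁻⁶ × 164 × 850 = 3.61 mm.
Let P be the tensile force in the spring. The link extends elastically by PL/(AE) and the spring stretches by P/k; together these equal δ_free.
P [ L/(AE) + 1/k ] = δ_free → P [ 850/(2750×45×10³) + 1/(87×10³) ] = 3.61.
P = 3.61 / 1.836×10⁻⁵ = 196600 N.
σ = P/A = 196600/2750 = 71.5 MPa.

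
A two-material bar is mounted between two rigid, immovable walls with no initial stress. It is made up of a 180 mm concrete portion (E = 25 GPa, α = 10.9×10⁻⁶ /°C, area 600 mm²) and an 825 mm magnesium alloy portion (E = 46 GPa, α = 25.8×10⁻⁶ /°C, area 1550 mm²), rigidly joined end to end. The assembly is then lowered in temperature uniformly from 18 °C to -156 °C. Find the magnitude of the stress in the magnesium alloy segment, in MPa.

Free thermal contraction of the whole bar: Σ αᵢΔT Lᵢ = 10.9×10⁻⁶×174×180 + 25.8×10⁻⁶×174×825 = 4.045 mm.
The walls prevent any net length change, so an axial force P (same in every segment) develops. Compatibility: P · Σ Lᵢ/(AᵢEᵢ) = δ_free.
The series flexibility is Σ Lᵢ/(AᵢEᵢ) = 180/(600×25×10³) + 825/(1550×46×10³) = 2.357×10⁻⁵ mm/N.
So P = 4.045 / 2.357×10⁻⁵ = 171.6 kN, tensile.
σ_{magnesium alloy} = P / A = 171600 / 1550 = 110.7 MPa.

σ ≈ 111 MPa (tensile)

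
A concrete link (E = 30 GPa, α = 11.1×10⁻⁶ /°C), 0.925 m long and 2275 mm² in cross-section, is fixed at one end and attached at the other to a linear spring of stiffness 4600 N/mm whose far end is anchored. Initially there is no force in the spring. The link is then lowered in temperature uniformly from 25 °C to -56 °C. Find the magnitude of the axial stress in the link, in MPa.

Free thermal contraction: δ_free = αΔT L = 11.1×10⁻⁶ × 81 × 925 = 0.8317 mm.
Let P be the tensile force in the spring. The link extends elastically by PL/(AE) and the spring stretches by P/k; together these equal δ_free.
P [ L/(AE) + 1/k ] = δ_free → P [ 925/(2275×30×10³) + 1/(4600) ] = 0.8317.
P = 0.8317 / 0.0002309 = 3601 N.
σ = P/A = 3601/2275 = 1.583 MPa.

σ ≈ 1.58 MPa (tensile)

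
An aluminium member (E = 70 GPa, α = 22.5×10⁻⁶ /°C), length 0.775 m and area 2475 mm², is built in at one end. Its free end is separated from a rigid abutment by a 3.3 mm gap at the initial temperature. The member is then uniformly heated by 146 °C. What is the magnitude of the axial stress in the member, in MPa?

σ ≈ 0 MPa

Free thermal elongation = αΔT L = 22.5×10⁻⁶ × 146 × 775 = 2.546 mm.
This is smaller than the 3.3 mm clearance, so the member expands freely without reaching the stop — the stress is zero.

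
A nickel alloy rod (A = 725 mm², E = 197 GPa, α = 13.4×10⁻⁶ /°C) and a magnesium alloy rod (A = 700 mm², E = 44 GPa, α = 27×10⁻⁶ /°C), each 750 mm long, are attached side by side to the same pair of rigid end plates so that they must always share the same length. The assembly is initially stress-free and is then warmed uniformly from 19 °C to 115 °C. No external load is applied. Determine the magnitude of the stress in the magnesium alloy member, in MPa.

σ ≈ 47.3 MPa (compressive)

Equilibrium of a rigid end plate with no external load gives equal and opposite internal forces ±P in the two members. Since α_{magnesium alloy} > α_{nickel alloy}, heating drives the magnesium alloy into compression and the nickel alloy into tension.
Setting the final lengths equal and cancelling L: (α₁ − α₂)ΔT = P/(A₁E₁) + P/(A₂E₂).
|α₁ − α₂|·ΔT = 13.6×10⁻⁶ × 96 = 0.001306.
1/(A₁E₁) + 1/(A₂E₂) = 1/(725×197×10³) + 1/(700×44×10³) = 3.947×10⁻⁸ N⁻¹.
P = 0.001306 / 3.947×10⁻⁸ = 33080 N = 33.08 kN.
σ_{magnesium alloy} = P/A₂ = 33080/700 = 47.26 MPa, compressive.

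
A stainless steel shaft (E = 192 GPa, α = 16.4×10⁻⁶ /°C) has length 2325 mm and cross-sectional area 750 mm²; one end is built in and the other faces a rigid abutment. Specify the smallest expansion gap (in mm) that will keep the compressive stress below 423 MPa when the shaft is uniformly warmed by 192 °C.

g ≈ 2.2 mm

With no wall the shaft would lengthen by αΔT L = 16.4×10⁻⁶ × 192 × 2325 = 7.321 mm.
A stress of 423 MPa corresponds to the wall pushing the shaft back by σL/E = 423×2325/(192×10³) = 5.122 mm.
The gap must absorb the remainder: g_min = 7.321 − 5.122 = 2.199 mm.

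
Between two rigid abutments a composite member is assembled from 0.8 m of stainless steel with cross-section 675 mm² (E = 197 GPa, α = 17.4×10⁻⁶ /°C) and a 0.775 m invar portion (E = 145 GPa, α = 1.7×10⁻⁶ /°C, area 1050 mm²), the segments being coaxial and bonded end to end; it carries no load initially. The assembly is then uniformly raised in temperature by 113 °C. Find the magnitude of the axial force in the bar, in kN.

P ≈ 155 kN (compressive)

Free thermal expansion of the whole bar: Σ αᵢΔT Lᵢ = 17.4×10⁻⁶×113×800 + 1.7×10⁻⁶×113×775 = 1.722 mm.
Since the ends are fixed, an axial force P builds up, equal in every segment, with P · Σ Lᵢ/(AᵢEᵢ) = δ_free.
Σ Lᵢ/(AᵢEᵢ) = 800/(675×197×10³) + 775/(1050×145×10³) = 1.111×10⁻⁵ mm/N.
P = 1.722 / 1.111×10⁻⁵ = 155000 N = 155 kN, compressive.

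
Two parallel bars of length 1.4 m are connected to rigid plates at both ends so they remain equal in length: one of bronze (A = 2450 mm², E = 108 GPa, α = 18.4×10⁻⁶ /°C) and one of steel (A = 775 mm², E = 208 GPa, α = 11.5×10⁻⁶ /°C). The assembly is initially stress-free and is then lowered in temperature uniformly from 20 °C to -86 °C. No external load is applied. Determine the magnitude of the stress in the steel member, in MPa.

Equilibrium of a rigid end plate with no external load gives equal and opposite internal forces ±P in the two members. Since α_{bronze} > α_{steel}, cooling drives the bronze into tension and the steel into compression.
Setting the final lengths equal and cancelling L: (α₁ − α₂)ΔT = P/(A₁E₁) + P/(A₂E₂).
|α₁ − α₂|·ΔT = 6.9×10⁻⁶ × 106 = 0.0007314.
1/(A₁E₁) + 1/(A₂E₂) = 1/(2450×108×10³) + 1/(775×208×10³) = 9.983×10⁻⁹ N⁻¹.
So P = 0.0007314 / 9.983×10⁻⁹ = 73.27 kN.
σ_{steel} = P/A₂ = 73270/775 = 94.54 MPa, compressive.

σ ≈ 94.5 MPa (compressive)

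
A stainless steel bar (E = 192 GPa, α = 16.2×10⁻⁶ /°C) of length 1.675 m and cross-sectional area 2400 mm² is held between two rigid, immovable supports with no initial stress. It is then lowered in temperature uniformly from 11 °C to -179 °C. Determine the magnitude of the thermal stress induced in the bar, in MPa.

With length fixed, the mechanical strain must cancel the thermal strain αΔT = 16.2×10⁻⁶ × 190 = 3078×10⁻⁶.
σ = EαΔT = 192×10³ × 16.2×10⁻⁶ × 190 = 591 MPa (tensile; the bar is trying to contract).

σ ≈ 591 MPa (tensile)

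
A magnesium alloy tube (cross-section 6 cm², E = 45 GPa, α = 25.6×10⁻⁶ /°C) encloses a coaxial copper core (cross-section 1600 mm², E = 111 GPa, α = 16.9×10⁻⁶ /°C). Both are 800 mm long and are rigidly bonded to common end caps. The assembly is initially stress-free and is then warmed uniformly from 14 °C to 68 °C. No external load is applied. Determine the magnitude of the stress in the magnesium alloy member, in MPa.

σ ≈ 18.4 MPa (compressive)

Both members must finish at the same length. With the larger α, the magnesium alloy tends to over-expand; the plates restrain it, putting the magnesium alloy in compression and the copper in tension. With no external load the two internal forces are equal and opposite, magnitude P.
Setting the final lengths equal and cancelling L: (α₁ − α₂)ΔT = P/(A₁E₁) + P/(A₂E₂).
|α₁ − α₂|·ΔT = 8.7×10⁻⁶ × 54 = 0.0004698.
1/(A₁E₁) + 1/(A₂E₂) = 1/(600×45×10³) + 1/(1600×111×10³) = 4.267×10⁻⁸ N⁻¹.
So P = 0.0004698 / 4.267×10⁻⁸ = 11.01 kN.
σ_{magnesium alloy} = P/A₁ = 11010/600 = 18.35 MPa, compressive.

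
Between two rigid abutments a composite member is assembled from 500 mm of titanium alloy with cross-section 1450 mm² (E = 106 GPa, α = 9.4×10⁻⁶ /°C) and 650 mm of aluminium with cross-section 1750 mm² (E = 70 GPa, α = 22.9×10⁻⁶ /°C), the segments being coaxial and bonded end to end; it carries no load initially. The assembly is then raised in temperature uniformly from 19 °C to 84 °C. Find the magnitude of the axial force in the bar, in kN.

With the walls removed the bar would change length by δ_free = Σ αᵢΔT Lᵢ = 9.4×10⁻⁶×65×500 + 22.9×10⁻⁶×65×650 = 1.273 mm.
The walls prevent any net length change, so an axial force P (same in every segment) develops. Compatibility: P · Σ Lᵢ/(AᵢEᵢ) = δ_free.
The series flexibility is Σ Lᵢ/(AᵢEᵢ) = 500/(1450×106×10³) + 650/(1750×70×10³) = 8.559×10⁻⁶ mm/N.
P = 1.273 / 8.559×10⁻⁶ = 148700 N = 148.7 kN, compressive.

P ≈ 149 kN (compressive)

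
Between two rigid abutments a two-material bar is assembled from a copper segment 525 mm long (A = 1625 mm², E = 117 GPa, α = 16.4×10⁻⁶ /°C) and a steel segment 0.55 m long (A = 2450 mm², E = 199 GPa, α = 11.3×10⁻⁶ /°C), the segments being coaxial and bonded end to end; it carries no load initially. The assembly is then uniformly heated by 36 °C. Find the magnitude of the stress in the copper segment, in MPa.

With the walls removed the bar would change length by δ_free = Σ αᵢΔT Lᵢ = 16.4×10⁻⁶×36×525 + 11.3×10⁻⁶×36×550 = 0.5337 mm.
Since the ends are fixed, an axial force P builds up, equal in every segment, with P · Σ Lᵢ/(AᵢEᵢ) = δ_free.
The series flexibility is Σ Lᵢ/(AᵢEᵢ) = 525/(1625×117×10³) + 550/(2450×199×10³) = 3.889×10⁻⁶ mm/N.
Hence P = δ_free / Σ(L/AE) = 0.5337/3.889×10⁻⁶ = 137.2 kN (compressive).
σ_{copper} = P / A = 137200 / 1625 = 84.44 MPa.

σ ≈ 84.4 MPa (compressive)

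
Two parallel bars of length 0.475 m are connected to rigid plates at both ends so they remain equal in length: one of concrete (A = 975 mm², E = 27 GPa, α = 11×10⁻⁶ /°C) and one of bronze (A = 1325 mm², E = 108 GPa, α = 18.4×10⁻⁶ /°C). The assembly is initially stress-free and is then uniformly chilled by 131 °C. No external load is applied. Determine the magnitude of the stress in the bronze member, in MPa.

Both members must finish at the same length. With the larger α, the bronze tends to over-contract; the plates restrain it, putting the bronze in tension and the concrete in compression. With no external load the two internal forces are equal and opposite, magnitude P.
Setting the final lengths equal and cancelling L: (α₁ − α₂)ΔT = P/(A₁E₁) + P/(A₂E₂).
|α₁ − α₂|·ΔT = 7.4×10⁻⁶ × 131 = 0.0009694.
1/(A₁E₁) + 1/(A₂E₂) = 1/(975×27×10³) + 1/(1325×108×10³) = 4.497×10⁻⁸ N⁻¹.
So P = 0.0009694 / 4.497×10⁻⁸ = 21.55 kN.
σ_{bronze} = P/A₂ = 21550/1325 = 16.27 MPa, tensile.

σ ≈ 16.3 MPa (tensile)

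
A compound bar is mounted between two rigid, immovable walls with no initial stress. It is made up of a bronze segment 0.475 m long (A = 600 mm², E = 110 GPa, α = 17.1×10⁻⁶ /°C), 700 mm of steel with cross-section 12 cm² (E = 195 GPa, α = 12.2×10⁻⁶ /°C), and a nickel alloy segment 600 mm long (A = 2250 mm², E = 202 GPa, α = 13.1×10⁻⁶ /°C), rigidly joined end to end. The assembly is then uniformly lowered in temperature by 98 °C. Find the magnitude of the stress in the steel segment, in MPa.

σ ≈ 174 MPa (tensile)

Free thermal contraction of the whole bar: Σ αᵢΔT Lᵢ = 17.1×10⁻⁶×98×475 + 12.2×10⁻⁶×98×700 + 13.1×10⁻⁶×98×600 = 2.403 mm.
The walls prevent any net length change, so an axial force P (same in every segment) develops. Compatibility: P · Σ Lᵢ/(AᵢEᵢ) = δ_free.
Σ Lᵢ/(AᵢEᵢ) = 475/(600×110×10³) + 700/(1200×195×10³) + 600/(2250×202×10³) = 1.151×10⁻⁵ mm/N.
P = 2.403 / 1.151×10⁻⁵ = 208800 N = 208.8 kN, tensile.
σ_{steel} = P / A = 208800 / 1200 = 174 MPa.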